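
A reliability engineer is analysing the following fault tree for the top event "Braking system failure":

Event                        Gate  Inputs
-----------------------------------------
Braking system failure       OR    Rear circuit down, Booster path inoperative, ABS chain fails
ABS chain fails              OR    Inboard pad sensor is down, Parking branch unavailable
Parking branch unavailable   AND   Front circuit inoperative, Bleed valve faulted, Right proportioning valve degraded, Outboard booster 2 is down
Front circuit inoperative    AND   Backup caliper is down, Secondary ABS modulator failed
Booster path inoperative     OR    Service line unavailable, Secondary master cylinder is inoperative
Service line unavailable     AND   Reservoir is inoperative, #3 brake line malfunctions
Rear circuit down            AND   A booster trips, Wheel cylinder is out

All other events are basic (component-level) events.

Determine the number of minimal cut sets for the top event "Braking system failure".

5

Rear circuit down [AND]: one cut set from each child combined → 1 × 1 = 1 cut set(s).
Service line unavailable [AND]: one cut set from each child combined → 1 × 1 = 1 cut set(s).
Booster path inoperative [OR]: union of children's cut sets → 2 cut set(s).
Front circuit inoperative [AND]: one cut set from each child combined → 1 × 1 = 1 cut set(s).
Parking branch unavailable [AND]: one cut set from each child combined → 1 × 1 × 1 × 1 = 1 cut set(s).
ABS chain fails [OR]: union of children's cut sets → 2 cut set(s).
Braking system failure [OR]: union of children's cut sets → 5 cut set(s).
Minimal cut sets: {A booster trips, Wheel cylinder is out}; {#3 brake line malfunctions, Reservoir is inoperative}; {Secondary master cylinder is inoperative}; {Inboard pad sensor is down}; {Backup caliper is down, Bleed valve faulted, Outboard booster 2 is down, Right proportioning valve degraded, Secondary ABS modulator failed}.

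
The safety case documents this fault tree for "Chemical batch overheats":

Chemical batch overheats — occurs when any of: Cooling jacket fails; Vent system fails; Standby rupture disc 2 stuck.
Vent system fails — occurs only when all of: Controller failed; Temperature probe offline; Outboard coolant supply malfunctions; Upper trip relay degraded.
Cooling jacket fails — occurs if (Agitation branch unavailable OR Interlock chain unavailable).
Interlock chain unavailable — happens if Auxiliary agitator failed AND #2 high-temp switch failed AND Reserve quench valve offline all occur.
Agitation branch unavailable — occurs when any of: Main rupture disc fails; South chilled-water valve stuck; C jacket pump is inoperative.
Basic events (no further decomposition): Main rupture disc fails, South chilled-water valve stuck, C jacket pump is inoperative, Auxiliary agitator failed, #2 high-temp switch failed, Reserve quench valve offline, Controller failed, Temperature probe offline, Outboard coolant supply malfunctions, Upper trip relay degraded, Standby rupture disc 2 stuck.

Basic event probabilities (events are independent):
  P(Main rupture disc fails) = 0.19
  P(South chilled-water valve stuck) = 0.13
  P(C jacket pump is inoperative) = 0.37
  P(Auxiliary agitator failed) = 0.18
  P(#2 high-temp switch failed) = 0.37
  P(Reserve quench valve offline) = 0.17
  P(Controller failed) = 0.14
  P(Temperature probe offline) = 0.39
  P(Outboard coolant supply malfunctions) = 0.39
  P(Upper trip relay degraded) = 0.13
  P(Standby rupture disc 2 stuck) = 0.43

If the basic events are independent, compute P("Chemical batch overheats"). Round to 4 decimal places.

0.7505

P(Agitation branch unavailable) [OR] = 1 − (1−0.19) × (1−0.13) × (1−0.37) = 0.556039
P(Interlock chain unavailable) [AND] = 0.18 × 0.37 × 0.17 = 0.011322
P(Cooling jacket fails) [OR] = 1 − (1−0.556039) × (1−0.011322) = 0.561066
P(Vent system fails) [AND] = 0.14 × 0.39 × 0.39 × 0.13 = 0.002768
P(Chemical batch overheats) [OR] = 1 − (1−0.561066) × (1−0.002768) × (1−0.43) = 0.750500
Rounded to 4 decimal places: P(Chemical batch overheats) ≈ 0.7505.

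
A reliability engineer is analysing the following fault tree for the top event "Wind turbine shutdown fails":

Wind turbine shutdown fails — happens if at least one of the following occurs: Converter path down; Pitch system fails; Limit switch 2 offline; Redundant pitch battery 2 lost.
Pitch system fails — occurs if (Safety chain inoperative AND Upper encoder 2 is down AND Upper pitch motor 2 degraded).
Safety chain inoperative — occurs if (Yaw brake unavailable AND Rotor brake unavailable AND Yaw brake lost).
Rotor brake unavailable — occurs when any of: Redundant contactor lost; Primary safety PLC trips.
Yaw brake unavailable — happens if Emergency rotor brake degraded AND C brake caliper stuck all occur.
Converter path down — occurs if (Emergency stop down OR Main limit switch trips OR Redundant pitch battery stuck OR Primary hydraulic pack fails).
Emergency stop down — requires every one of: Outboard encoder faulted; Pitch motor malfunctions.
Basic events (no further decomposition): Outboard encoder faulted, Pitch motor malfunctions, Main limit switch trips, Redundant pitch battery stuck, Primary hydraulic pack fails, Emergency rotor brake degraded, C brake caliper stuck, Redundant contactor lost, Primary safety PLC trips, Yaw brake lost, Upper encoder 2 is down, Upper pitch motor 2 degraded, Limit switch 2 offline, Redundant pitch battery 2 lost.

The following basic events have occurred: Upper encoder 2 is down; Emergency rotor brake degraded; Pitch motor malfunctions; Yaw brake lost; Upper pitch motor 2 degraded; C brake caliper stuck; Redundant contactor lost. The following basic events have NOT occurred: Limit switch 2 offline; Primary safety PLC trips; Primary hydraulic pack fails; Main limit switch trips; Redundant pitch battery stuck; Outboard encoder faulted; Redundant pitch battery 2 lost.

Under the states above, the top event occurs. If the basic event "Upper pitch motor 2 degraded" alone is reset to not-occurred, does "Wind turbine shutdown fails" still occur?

No

Counterfactual: set "Upper pitch motor 2 degraded" to not occurred.
Emergency stop down [AND]: Outboard encoder faulted=not, Pitch motor malfunctions=occurs → not all inputs occur → does not occur.
Converter path down [OR]: Emergency stop down=not, Main limit switch trips=not, Redundant pitch battery stuck=not, Primary hydraulic pack fails=not → no input occurs → does not occur.
Yaw brake unavailable [AND]: Emergency rotor brake degraded=occurs, C brake caliper stuck=occurs → all inputs occur → occurs.
Rotor brake unavailable [OR]: Redundant contactor lost=occurs, Primary safety PLC trips=not → at least one input occurs → occurs.
Safety chain inoperative [AND]: Yaw brake unavailable=occurs, Rotor brake unavailable=occurs, Yaw brake lost=occurs → all inputs occur → occurs.
Pitch system fails [AND]: Safety chain inoperative=occurs, Upper encoder 2 is down=occurs, Upper pitch motor 2 degraded=not → not all inputs occur → does not occur.
Wind turbine shutdown fails [OR]: Converter path down=not, Pitch system fails=not, Limit switch 2 offline=not, Redundant pitch battery 2 lost=not → no input occurs → does not occur.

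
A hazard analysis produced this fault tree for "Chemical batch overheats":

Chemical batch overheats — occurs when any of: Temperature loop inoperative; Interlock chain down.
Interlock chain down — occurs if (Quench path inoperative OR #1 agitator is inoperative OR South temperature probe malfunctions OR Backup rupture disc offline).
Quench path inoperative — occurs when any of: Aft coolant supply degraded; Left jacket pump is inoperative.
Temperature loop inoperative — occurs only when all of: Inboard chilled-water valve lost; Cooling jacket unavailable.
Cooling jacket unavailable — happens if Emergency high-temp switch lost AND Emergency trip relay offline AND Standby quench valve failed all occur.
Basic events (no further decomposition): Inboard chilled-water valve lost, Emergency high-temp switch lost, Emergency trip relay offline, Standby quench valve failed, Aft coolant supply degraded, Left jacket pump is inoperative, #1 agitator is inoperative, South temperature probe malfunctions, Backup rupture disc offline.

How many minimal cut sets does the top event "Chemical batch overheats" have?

6

Cooling jacket unavailable [AND]: one cut set from each child combined → 1 × 1 × 1 = 1 cut set(s).
Temperature loop inoperative [AND]: one cut set from each child combined → 1 × 1 = 1 cut set(s).
Quench path inoperative [OR]: union of children's cut sets → 2 cut set(s).
Interlock chain down [OR]: union of children's cut sets → 5 cut set(s).
Chemical batch overheats [OR]: union of children's cut sets → 6 cut set(s).
Minimal cut sets: {Emergency high-temp switch lost, Emergency trip relay offline, Inboard chilled-water valve lost, Standby quench valve failed}; {Aft coolant supply degraded}; {Left jacket pump is inoperative}; {#1 agitator is inoperative}; {South temperature probe malfunctions}; {Backup rupture disc offline}.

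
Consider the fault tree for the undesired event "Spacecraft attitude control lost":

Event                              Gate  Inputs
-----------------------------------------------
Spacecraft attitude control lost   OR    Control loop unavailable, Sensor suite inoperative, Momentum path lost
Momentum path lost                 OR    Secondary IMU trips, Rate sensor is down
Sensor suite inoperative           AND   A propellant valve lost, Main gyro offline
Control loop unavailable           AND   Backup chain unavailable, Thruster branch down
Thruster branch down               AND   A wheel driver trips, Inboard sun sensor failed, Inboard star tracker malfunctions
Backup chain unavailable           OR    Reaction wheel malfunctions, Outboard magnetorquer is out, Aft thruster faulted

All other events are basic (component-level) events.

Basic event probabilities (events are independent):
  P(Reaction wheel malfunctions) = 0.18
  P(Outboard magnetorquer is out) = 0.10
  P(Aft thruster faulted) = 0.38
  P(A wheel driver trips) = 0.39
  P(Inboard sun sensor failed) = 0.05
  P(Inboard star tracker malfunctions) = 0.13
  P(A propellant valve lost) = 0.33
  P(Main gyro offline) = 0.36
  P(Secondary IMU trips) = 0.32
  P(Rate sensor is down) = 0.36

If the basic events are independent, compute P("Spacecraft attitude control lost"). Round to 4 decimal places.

0.6170

P(Backup chain unavailable) [OR] = 1 − (1−0.18) × (1−0.10) × (1−0.38) = 0.542440
P(Thruster branch down) [AND] = 0.39 × 0.05 × 0.13 = 0.002535
P(Control loop unavailable) [AND] = 0.542440 × 0.002535 = 0.001375
P(Sensor suite inoperative) [AND] = 0.33 × 0.36 = 0.118800
P(Momentum path lost) [OR] = 1 − (1−0.32) × (1−0.36) = 0.564800
P(Spacecraft attitude control lost) [OR] = 1 − (1−0.001375) × (1−0.118800) × (1−0.564800) = 0.617029
Rounded to 4 decimal places: P(Spacecraft attitude control lost) ≈ 0.6170.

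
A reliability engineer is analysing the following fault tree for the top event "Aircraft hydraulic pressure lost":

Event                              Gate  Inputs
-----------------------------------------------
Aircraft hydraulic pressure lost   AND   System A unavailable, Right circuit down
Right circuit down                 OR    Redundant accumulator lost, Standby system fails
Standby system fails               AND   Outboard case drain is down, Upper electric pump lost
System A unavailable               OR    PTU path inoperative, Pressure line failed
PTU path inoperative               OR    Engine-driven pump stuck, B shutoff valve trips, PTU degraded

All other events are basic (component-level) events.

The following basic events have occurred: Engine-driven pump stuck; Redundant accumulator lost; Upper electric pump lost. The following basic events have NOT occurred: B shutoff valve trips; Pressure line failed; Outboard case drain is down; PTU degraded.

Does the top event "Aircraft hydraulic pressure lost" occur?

PTU path inoperative [OR]: Engine-driven pump stuck=occurs, B shutoff valve trips=not, PTU degraded=not → at least one input occurs → occurs.
System A unavailable [OR]: PTU path inoperative=occurs, Pressure line failed=not → at least one input occurs → occurs.
Standby system fails [AND]: Outboard case drain is down=not, Upper electric pump lost=occurs → not all inputs occur → does not occur.
Right circuit down [OR]: Redundant accumulator lost=occurs, Standby system fails=not → at least one input occurs → occurs.
Aircraft hydraulic pressure lost [AND]: System A unavailable=occurs, Right circuit down=occurs → all inputs occur → occurs.

Yes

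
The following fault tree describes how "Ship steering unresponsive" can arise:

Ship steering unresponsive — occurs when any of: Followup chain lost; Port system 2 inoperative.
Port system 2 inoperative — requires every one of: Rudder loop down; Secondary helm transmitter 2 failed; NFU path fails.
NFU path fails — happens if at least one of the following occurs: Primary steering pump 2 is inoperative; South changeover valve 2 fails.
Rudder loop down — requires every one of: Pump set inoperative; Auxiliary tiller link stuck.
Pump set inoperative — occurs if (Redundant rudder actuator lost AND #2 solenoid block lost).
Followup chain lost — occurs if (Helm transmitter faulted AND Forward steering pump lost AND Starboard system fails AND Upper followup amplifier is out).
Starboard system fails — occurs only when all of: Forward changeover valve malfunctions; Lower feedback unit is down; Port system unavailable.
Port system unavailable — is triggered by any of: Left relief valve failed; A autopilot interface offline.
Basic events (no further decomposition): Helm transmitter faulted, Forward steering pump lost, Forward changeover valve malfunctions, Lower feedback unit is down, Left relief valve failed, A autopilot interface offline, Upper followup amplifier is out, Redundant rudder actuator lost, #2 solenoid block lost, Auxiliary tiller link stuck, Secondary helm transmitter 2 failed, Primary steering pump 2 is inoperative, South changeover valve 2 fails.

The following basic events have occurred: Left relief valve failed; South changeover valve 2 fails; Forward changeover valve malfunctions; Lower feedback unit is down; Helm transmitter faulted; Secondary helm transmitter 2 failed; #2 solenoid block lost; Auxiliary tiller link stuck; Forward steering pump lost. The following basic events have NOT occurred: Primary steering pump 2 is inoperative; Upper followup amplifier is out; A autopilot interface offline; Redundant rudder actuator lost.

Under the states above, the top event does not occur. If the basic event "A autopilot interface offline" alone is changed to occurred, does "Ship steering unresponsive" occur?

Counterfactual: set "A autopilot interface offline" to occurred.
Port system unavailable [OR]: Left relief valve failed=occurs, A autopilot interface offline=occurs → at least one input occurs → occurs.
Starboard system fails [AND]: Forward changeover valve malfunctions=occurs, Lower feedback unit is down=occurs, Port system unavailable=occurs → all inputs occur → occurs.
Followup chain lost [AND]: Helm transmitter faulted=occurs, Forward steering pump lost=occurs, Starboard system fails=occurs, Upper followup amplifier is out=not → not all inputs occur → does not occur.
Pump set inoperative [AND]: Redundant rudder actuator lost=not, #2 solenoid block lost=occurs → not all inputs occur → does not occur.
Rudder loop down [AND]: Pump set inoperative=not, Auxiliary tiller link stuck=occurs → not all inputs occur → does not occur.
NFU path fails [OR]: Primary steering pump 2 is inoperative=not, South changeover valve 2 fails=occurs → at least one input occurs → occurs.
Port system 2 inoperative [AND]: Rudder loop down=not, Secondary helm transmitter 2 failed=occurs, NFU path fails=occurs → not all inputs occur → does not occur.
Ship steering unresponsive [OR]: Followup chain lost=not, Port system 2 inoperative=not → no input occurs → does not occur.

No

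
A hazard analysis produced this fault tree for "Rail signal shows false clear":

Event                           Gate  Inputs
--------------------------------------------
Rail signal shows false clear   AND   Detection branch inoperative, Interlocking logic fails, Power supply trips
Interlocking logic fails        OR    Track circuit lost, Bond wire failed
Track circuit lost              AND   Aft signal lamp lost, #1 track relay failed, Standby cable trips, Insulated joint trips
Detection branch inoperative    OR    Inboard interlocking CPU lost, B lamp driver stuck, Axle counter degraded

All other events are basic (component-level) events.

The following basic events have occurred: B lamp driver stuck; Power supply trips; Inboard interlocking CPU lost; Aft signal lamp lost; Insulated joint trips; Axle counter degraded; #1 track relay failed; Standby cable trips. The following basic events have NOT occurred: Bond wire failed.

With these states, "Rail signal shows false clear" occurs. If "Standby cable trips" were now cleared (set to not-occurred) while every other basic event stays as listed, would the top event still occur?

No

Counterfactual: set "Standby cable trips" to not occurred.
Detection branch inoperative [OR]: Inboard interlocking CPU lost=occurs, B lamp driver stuck=occurs, Axle counter degraded=occurs → at least one input occurs → occurs.
Track circuit lost [AND]: Aft signal lamp lost=occurs, #1 track relay failed=occurs, Standby cable trips=not, Insulated joint trips=occurs → not all inputs occur → does not occur.
Interlocking logic fails [OR]: Track circuit lost=not, Bond wire failed=not → no input occurs → does not occur.
Rail signal shows false clear [AND]: Detection branch inoperative=occurs, Interlocking logic fails=not, Power supply trips=occurs → not all inputs occur → does not occur.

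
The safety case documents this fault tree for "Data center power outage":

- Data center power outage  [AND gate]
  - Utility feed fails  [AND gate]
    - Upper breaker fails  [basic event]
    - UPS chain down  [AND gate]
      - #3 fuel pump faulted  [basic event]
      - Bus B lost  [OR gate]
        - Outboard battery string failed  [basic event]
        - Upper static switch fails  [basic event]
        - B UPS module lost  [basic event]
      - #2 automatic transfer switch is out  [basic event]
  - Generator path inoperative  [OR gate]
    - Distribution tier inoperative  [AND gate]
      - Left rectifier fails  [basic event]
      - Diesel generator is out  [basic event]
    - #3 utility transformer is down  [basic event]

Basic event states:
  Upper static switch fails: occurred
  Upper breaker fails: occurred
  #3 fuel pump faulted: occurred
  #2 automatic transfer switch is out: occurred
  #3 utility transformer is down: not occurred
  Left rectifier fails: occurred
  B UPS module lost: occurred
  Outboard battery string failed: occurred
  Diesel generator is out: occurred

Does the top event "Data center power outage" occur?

Yes

Bus B lost [OR]: Outboard battery string failed=occurs, Upper static switch fails=occurs, B UPS module lost=occurs → at least one input occurs → occurs.
UPS chain down [AND]: #3 fuel pump faulted=occurs, Bus B lost=occurs, #2 automatic transfer switch is out=occurs → all inputs occur → occurs.
Utility feed fails [AND]: Upper breaker fails=occurs, UPS chain down=occurs → all inputs occur → occurs.
Distribution tier inoperative [AND]: Left rectifier fails=occurs, Diesel generator is out=occurs → all inputs occur → occurs.
Generator path inoperative [OR]: Distribution tier inoperative=occurs, #3 utility transformer is down=not → at least one input occurs → occurs.
Data center power outage [AND]: Utility feed fails=occurs, Generator path inoperative=occurs → all inputs occur → occurs.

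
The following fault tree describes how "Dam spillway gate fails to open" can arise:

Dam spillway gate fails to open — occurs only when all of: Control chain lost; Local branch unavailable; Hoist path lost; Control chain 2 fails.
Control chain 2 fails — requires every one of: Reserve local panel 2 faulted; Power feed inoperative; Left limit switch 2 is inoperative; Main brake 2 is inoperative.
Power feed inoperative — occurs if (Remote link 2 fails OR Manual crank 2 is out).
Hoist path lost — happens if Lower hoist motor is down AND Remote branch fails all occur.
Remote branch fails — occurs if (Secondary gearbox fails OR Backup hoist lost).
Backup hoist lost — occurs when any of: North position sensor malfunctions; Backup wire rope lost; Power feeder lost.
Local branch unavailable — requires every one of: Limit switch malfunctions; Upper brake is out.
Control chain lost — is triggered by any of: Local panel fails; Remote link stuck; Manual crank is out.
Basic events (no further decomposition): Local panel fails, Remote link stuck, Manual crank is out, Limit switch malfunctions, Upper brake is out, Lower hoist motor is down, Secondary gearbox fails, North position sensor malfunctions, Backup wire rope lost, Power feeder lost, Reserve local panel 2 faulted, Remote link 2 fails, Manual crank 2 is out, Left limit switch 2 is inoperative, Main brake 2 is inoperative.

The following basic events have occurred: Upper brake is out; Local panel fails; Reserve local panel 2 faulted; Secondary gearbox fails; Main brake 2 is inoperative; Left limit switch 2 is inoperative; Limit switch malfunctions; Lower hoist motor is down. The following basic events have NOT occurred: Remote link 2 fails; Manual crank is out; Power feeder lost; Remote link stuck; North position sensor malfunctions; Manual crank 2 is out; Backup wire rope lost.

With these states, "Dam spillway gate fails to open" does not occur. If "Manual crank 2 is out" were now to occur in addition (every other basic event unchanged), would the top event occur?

Yes

Counterfactual: set "Manual crank 2 is out" to occurred.
Control chain lost [OR]: Local panel fails=occurs, Remote link stuck=not, Manual crank is out=not → at least one input occurs → occurs.
Local branch unavailable [AND]: Limit switch malfunctions=occurs, Upper brake is out=occurs → all inputs occur → occurs.
Backup hoist lost [OR]: North position sensor malfunctions=not, Backup wire rope lost=not, Power feeder lost=not → no input occurs → does not occur.
Remote branch fails [OR]: Secondary gearbox fails=occurs, Backup hoist lost=not → at least one input occurs → occurs.
Hoist path lost [AND]: Lower hoist motor is down=occurs, Remote branch fails=occurs → all inputs occur → occurs.
Power feed inoperative [OR]: Remote link 2 fails=not, Manual crank 2 is out=occurs → at least one input occurs → occurs.
Control chain 2 fails [AND]: Reserve local panel 2 faulted=occurs, Power feed inoperative=occurs, Left limit switch 2 is inoperative=occurs, Main brake 2 is inoperative=occurs → all inputs occur → occurs.
Dam spillway gate fails to open [AND]: Control chain lost=occurs, Local branch unavailable=occurs, Hoist path lost=occurs, Control chain 2 fails=occurs → all inputs occur → occurs.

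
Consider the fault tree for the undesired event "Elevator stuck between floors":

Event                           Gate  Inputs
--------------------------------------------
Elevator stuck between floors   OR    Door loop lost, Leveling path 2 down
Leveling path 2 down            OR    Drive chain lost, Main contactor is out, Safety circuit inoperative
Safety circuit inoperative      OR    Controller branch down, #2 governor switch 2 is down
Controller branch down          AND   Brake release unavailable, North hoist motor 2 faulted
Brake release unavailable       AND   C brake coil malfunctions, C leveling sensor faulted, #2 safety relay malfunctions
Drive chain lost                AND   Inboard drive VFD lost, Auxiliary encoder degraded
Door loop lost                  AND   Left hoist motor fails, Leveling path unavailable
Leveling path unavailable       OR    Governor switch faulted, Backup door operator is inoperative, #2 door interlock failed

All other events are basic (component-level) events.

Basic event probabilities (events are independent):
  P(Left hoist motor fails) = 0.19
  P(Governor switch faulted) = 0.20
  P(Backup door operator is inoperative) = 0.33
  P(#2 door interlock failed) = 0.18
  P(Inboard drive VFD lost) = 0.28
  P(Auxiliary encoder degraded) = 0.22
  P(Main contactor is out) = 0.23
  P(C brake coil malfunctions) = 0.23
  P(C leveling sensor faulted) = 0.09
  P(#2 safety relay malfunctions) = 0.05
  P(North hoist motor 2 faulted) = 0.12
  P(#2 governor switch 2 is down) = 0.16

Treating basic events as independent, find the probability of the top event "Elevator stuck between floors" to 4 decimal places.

0.4577

P(Leveling path unavailable) [OR] = 1 − (1−0.20) × (1−0.33) × (1−0.18) = 0.560480
P(Door loop lost) [AND] = 0.19 × 0.560480 = 0.106491
P(Drive chain lost) [AND] = 0.28 × 0.22 = 0.061600
P(Brake release unavailable) [AND] = 0.23 × 0.09 × 0.05 = 0.001035
P(Controller branch down) [AND] = 0.001035 × 0.12 = 0.000124
P(Safety circuit inoperative) [OR] = 1 − (1−0.000124) × (1−0.16) = 0.160104
P(Leveling path 2 down) [OR] = 1 − (1−0.061600) × (1−0.23) × (1−0.160104) = 0.393118
P(Elevator stuck between floors) [OR] = 1 − (1−0.106491) × (1−0.393118) = 0.457745
Rounded to 4 decimal places: P(Elevator stuck between floors) ≈ 0.4577.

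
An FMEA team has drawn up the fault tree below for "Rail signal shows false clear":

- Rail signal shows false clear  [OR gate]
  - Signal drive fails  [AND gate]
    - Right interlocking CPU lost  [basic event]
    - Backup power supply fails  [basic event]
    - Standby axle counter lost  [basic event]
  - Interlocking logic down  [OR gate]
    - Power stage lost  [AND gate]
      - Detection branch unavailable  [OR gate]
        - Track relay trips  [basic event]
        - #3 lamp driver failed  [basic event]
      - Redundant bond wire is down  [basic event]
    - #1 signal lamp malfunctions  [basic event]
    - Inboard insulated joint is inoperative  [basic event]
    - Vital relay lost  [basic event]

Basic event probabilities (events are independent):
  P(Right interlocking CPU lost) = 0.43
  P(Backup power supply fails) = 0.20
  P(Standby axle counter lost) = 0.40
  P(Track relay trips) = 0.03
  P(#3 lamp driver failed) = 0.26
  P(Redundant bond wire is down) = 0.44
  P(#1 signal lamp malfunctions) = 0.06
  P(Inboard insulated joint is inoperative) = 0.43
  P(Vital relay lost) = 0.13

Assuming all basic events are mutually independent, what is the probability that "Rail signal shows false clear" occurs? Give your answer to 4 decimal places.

P(Signal drive fails) [AND] = 0.43 × 0.20 × 0.40 = 0.034400
P(Detection branch unavailable) [OR] = 1 − (1−0.03) × (1−0.26) = 0.282200
P(Power stage lost) [AND] = 0.282200 × 0.44 = 0.124168
P(Interlocking logic down) [OR] = 1 − (1−0.124168) × (1−0.06) × (1−0.43) × (1−0.13) = 0.591734
P(Rail signal shows false clear) [OR] = 1 − (1−0.034400) × (1−0.591734) = 0.605778
Rounded to 4 decimal places: P(Rail signal shows false clear) ≈ 0.6058.

0.6058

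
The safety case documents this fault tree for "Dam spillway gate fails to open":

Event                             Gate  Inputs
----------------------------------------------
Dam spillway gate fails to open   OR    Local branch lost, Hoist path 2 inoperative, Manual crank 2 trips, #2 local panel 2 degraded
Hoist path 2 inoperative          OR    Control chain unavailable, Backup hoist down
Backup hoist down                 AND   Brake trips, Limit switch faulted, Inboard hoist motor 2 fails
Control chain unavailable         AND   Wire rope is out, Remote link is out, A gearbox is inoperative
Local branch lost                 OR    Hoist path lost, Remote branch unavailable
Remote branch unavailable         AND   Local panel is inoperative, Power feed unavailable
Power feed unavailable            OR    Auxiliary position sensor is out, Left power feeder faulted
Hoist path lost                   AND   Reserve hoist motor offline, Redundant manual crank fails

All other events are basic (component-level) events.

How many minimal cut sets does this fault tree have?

Hoist path lost [AND]: one cut set from each child combined → 1 × 1 = 1 cut set(s).
Power feed unavailable [OR]: union of children's cut sets → 2 cut set(s).
Remote branch unavailable [AND]: one cut set from each child combined → 1 × 2 = 2 cut set(s).
Local branch lost [OR]: union of children's cut sets → 3 cut set(s).
Control chain unavailable [AND]: one cut set from each child combined → 1 × 1 × 1 = 1 cut set(s).
Backup hoist down [AND]: one cut set from each child combined → 1 × 1 × 1 = 1 cut set(s).
Hoist path 2 inoperative [OR]: union of children's cut sets → 2 cut set(s).
Dam spillway gate fails to open [OR]: union of children's cut sets → 7 cut set(s).
Minimal cut sets: {Redundant manual crank fails, Reserve hoist motor offline}; {Auxiliary position sensor is out, Local panel is inoperative}; {Left power feeder faulted, Local panel is inoperative}; {A gearbox is inoperative, Remote link is out, Wire rope is out}; {Brake trips, Inboard hoist motor 2 fails, Limit switch faulted}; {Manual crank 2 trips}; {#2 local panel 2 degraded}.

7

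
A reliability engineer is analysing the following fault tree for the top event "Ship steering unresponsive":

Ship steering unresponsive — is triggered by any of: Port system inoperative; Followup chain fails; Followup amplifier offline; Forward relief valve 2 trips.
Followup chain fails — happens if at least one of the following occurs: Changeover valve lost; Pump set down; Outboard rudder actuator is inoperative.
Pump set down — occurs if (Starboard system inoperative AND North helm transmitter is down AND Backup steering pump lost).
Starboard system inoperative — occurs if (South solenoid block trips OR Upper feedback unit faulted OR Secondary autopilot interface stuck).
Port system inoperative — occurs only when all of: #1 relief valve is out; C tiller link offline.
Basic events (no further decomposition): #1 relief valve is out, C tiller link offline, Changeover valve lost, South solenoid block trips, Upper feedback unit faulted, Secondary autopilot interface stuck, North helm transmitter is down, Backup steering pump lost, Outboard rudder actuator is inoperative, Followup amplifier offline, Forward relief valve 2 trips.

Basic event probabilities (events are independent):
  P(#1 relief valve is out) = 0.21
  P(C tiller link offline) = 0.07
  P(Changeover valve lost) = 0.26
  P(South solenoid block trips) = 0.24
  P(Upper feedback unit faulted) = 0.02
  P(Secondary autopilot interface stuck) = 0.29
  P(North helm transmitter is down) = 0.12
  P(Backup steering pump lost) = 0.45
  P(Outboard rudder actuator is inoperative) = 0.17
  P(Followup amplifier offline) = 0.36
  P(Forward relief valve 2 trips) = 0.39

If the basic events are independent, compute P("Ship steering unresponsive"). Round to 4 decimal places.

0.7698

P(Port system inoperative) [AND] = 0.21 × 0.07 = 0.014700
P(Starboard system inoperative) [OR] = 1 − (1−0.24) × (1−0.02) × (1−0.29) = 0.471192
P(Pump set down) [AND] = 0.471192 × 0.12 × 0.45 = 0.025444
P(Followup chain fails) [OR] = 1 − (1−0.26) × (1−0.025444) × (1−0.17) = 0.401428
P(Ship steering unresponsive) [OR] = 1 − (1−0.014700) × (1−0.401428) × (1−0.36) × (1−0.39) = 0.769753
Rounded to 4 decimal places: P(Ship steering unresponsive) ≈ 0.7698.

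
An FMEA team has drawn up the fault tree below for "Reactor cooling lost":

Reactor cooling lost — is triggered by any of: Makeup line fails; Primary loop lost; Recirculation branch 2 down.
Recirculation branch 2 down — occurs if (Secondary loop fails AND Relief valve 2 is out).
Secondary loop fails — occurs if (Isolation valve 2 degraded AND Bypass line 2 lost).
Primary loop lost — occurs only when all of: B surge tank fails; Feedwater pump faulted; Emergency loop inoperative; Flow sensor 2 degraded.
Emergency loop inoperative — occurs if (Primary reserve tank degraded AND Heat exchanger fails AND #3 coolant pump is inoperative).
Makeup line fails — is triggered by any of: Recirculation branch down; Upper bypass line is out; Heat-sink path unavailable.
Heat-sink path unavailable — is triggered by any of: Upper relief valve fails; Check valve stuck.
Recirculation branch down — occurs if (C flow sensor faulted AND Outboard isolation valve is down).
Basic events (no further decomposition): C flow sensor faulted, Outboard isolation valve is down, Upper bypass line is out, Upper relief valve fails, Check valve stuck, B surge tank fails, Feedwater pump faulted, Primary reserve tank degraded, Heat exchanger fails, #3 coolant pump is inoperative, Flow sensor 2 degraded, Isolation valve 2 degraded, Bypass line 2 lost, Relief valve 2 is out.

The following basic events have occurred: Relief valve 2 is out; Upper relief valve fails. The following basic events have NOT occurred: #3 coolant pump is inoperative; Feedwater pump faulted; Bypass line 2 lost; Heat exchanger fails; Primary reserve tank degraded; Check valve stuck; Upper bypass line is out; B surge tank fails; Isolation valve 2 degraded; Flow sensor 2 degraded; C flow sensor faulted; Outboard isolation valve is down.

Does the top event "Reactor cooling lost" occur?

Yes

Recirculation branch down [AND]: C flow sensor faulted=not, Outboard isolation valve is down=not → not all inputs occur → does not occur.
Heat-sink path unavailable [OR]: Upper relief valve fails=occurs, Check valve stuck=not → at least one input occurs → occurs.
Makeup line fails [OR]: Recirculation branch down=not, Upper bypass line is out=not, Heat-sink path unavailable=occurs → at least one input occurs → occurs.
Emergency loop inoperative [AND]: Primary reserve tank degraded=not, Heat exchanger fails=not, #3 coolant pump is inoperative=not → not all inputs occur → does not occur.
Primary loop lost [AND]: B surge tank fails=not, Feedwater pump faulted=not, Emergency loop inoperative=not, Flow sensor 2 degraded=not → not all inputs occur → does not occur.
Secondary loop fails [AND]: Isolation valve 2 degraded=not, Bypass line 2 lost=not → not all inputs occur → does not occur.
Recirculation branch 2 down [AND]: Secondary loop fails=not, Relief valve 2 is out=occurs → not all inputs occur → does not occur.
Reactor cooling lost [OR]: Makeup line fails=occurs, Primary loop lost=not, Recirculation branch 2 down=not → at least one input occurs → occurs.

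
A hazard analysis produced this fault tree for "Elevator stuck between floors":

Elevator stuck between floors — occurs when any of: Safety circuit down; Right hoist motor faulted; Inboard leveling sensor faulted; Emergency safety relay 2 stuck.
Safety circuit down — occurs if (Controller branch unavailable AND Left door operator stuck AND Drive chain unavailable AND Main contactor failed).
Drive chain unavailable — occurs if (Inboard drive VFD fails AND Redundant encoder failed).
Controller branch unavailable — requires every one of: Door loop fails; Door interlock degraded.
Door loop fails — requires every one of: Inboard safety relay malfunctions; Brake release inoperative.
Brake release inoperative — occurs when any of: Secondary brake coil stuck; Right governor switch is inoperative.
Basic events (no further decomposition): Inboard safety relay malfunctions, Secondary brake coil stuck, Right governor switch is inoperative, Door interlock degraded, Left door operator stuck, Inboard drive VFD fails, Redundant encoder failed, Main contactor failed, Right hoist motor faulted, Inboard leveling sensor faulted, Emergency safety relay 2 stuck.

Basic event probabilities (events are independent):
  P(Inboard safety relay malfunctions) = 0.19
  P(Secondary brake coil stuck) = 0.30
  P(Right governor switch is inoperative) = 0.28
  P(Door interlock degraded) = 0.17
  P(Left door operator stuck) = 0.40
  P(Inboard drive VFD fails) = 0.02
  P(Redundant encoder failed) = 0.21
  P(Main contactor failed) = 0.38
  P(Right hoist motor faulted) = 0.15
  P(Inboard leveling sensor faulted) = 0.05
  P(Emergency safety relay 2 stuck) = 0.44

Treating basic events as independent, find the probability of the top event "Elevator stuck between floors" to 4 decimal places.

0.5478

P(Brake release inoperative) [OR] = 1 − (1−0.30) × (1−0.28) = 0.496000
P(Door loop fails) [AND] = 0.19 × 0.496000 = 0.094240
P(Controller branch unavailable) [AND] = 0.094240 × 0.17 = 0.016021
P(Drive chain unavailable) [AND] = 0.02 × 0.21 = 0.004200
P(Safety circuit down) [AND] = 0.016021 × 0.40 × 0.004200 × 0.38 = 0.000010
P(Elevator stuck between floors) [OR] = 1 − (1−0.000010) × (1−0.15) × (1−0.05) × (1−0.44) = 0.547805
Rounded to 4 decimal places: P(Elevator stuck between floors) ≈ 0.5478.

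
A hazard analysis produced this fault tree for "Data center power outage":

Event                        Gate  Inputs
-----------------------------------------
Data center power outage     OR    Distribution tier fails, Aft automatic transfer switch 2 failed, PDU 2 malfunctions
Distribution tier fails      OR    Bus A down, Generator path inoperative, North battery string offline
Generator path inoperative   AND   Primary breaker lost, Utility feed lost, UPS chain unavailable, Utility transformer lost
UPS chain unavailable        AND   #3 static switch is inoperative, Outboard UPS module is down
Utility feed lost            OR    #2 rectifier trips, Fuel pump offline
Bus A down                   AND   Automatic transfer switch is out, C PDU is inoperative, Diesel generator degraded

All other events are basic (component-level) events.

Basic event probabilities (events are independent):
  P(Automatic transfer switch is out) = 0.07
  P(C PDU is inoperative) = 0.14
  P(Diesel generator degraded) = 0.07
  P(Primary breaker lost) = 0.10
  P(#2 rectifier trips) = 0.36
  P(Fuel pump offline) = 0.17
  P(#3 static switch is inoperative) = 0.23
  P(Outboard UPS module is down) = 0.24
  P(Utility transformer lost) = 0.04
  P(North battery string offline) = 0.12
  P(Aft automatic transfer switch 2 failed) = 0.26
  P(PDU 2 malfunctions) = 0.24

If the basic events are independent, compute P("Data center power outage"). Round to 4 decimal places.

P(Bus A down) [AND] = 0.07 × 0.14 × 0.07 = 0.000686
P(Utility feed lost) [OR] = 1 − (1−0.36) × (1−0.17) = 0.468800
P(UPS chain unavailable) [AND] = 0.23 × 0.24 = 0.055200
P(Generator path inoperative) [AND] = 0.10 × 0.468800 × 0.055200 × 0.04 = 0.000104
P(Distribution tier fails) [OR] = 1 − (1−0.000686) × (1−0.000104) × (1−0.12) = 0.120695
P(Data center power outage) [OR] = 1 − (1−0.120695) × (1−0.26) × (1−0.24) = 0.505479
Rounded to 4 decimal places: P(Data center power outage) ≈ 0.5055.

0.5055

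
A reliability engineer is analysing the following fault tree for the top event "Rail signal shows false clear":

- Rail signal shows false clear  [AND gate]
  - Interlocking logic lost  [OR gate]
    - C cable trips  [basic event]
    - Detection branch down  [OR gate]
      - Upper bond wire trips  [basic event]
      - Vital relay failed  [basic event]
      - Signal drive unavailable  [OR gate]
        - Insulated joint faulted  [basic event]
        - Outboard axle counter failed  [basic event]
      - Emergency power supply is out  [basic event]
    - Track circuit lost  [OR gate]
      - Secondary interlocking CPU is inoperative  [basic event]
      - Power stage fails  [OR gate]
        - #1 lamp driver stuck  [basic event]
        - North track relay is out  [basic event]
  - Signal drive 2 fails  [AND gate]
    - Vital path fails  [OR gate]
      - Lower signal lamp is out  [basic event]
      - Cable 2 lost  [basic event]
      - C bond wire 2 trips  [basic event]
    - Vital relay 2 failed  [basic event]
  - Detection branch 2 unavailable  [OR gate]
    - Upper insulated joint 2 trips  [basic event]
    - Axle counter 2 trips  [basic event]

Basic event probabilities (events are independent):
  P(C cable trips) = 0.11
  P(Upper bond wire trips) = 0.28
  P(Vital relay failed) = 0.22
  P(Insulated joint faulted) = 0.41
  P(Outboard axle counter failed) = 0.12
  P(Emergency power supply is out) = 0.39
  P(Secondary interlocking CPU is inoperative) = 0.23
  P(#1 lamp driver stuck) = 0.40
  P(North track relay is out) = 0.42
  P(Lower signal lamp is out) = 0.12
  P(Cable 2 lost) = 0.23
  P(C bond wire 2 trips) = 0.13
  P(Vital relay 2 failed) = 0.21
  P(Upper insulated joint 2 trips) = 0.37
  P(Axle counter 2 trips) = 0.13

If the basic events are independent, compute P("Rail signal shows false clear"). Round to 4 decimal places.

0.0373

P(Signal drive unavailable) [OR] = 1 − (1−0.41) × (1−0.12) = 0.480800
P(Detection branch down) [OR] = 1 − (1−0.28) × (1−0.22) × (1−0.480800) × (1−0.39) = 0.822135
P(Power stage fails) [OR] = 1 − (1−0.40) × (1−0.42) = 0.652000
P(Track circuit lost) [OR] = 1 − (1−0.23) × (1−0.652000) = 0.732040
P(Interlocking logic lost) [OR] = 1 − (1−0.11) × (1−0.822135) × (1−0.732040) = 0.957582
P(Vital path fails) [OR] = 1 − (1−0.12) × (1−0.23) × (1−0.13) = 0.410488
P(Signal drive 2 fails) [AND] = 0.410488 × 0.21 = 0.086202
P(Detection branch 2 unavailable) [OR] = 1 − (1−0.37) × (1−0.13) = 0.451900
P(Rail signal shows false clear) [AND] = 0.957582 × 0.086202 × 0.451900 = 0.037302
Rounded to 4 decimal places: P(Rail signal shows false clear) ≈ 0.0373.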